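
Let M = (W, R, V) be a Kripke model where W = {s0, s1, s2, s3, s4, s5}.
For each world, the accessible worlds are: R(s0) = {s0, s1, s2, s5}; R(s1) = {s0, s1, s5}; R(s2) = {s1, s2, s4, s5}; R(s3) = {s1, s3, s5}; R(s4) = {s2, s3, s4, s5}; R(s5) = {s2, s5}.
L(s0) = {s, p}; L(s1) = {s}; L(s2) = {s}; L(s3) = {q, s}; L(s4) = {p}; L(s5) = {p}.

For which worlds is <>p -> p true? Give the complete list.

s0, s4, s5

Let φ = <>p -> p. Evaluate φ at each world:
  s0 (successors {s0, s1, s2, s5}): φ is true.
  s1 (successors {s0, s1, s5}): φ is false.
  s2 (successors {s1, s2, s4, s5}): φ is false.
  s3 (successors {s1, s3, s5}): φ is false.
  s4 (successors {s2, s3, s4, s5}): φ is true.
  s5 (successors {s2, s5}): φ is true.
For instance, at s4:
  At s4: <>p is true, p is true, so <>p -> p is true.
    At s4: <>p requires p at some successor in {s2, s3, s4, s5}.
      p holds at s4, so <>p is true at s4.
Satisfying worlds: {s0, s4, s5}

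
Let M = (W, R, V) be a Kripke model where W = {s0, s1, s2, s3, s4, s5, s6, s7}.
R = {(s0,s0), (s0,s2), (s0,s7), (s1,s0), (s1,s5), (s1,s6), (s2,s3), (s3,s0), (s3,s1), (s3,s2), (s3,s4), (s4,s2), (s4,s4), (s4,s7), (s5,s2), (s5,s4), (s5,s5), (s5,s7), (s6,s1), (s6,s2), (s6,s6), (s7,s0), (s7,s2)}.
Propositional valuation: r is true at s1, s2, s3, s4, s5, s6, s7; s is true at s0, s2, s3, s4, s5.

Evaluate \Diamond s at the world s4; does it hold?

Yes

Recall that \Diamond ψ holds at a world iff ψ holds at some accessible world.
At s4: \Diamond s requires s at some successor in {s2, s4, s7}.
  s holds at s2, so \Diamond s is true at s4.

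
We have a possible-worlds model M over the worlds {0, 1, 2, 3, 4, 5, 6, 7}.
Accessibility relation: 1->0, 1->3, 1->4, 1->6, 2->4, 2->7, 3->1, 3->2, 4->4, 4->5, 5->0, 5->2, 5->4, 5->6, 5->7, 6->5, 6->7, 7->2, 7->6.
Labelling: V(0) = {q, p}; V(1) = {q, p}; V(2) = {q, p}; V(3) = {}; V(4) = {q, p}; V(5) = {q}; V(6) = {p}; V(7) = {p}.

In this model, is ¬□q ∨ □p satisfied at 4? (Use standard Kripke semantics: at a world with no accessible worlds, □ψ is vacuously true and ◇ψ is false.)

At 4: ¬□q is false, □p is false, so ¬□q ∨ □p is false.
  At 4: □q is true, so ¬□q is false.
    At 4: □q requires q at every successor {4, 5}.
      At 4: q is true.
      At 5: q is true.
    So □q is true at 4.
  At 4: □p requires p at every successor {4, 5}.
    p fails at 5, so □p is false at 4.

No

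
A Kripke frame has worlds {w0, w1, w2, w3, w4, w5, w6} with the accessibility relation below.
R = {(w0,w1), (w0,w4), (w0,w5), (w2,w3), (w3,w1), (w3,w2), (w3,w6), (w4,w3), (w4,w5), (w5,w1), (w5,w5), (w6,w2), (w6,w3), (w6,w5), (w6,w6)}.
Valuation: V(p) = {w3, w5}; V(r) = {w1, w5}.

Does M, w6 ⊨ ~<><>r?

At w6: <><>r is true, so ~<><>r is false.
  At w6: <><>r requires <>r at some successor in {w2, w3, w5, w6}.
    <>r holds at w3, so <><>r is true at w6.
      At w3: <>r requires r at some successor in {w1, w2, w6}.
        r holds at w1, so <>r is true at w3.

No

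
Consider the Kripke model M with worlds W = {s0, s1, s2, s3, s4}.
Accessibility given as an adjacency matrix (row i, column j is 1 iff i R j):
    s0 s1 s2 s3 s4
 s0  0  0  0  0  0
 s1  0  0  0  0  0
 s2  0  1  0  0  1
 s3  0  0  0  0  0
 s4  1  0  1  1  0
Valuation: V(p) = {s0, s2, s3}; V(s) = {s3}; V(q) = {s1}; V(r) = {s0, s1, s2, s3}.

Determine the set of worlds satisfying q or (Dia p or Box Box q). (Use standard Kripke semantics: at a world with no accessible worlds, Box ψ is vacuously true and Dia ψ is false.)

Recall that Box ψ holds at a world iff ψ holds at every accessible world, and Dia ψ holds iff ψ holds at some accessible world.
Let φ = q or (Dia p or Box Box q). Evaluate φ at each world:
  s0 (successors ∅): φ is true.
  s1 (successors ∅): φ is true.
  s2 (successors {s1, s4}): φ is false.
  s3 (successors ∅): φ is true.
  s4 (successors {s0, s2, s3}): φ is true.
For instance, at s4:
  At s4: q is false, Dia p or Box Box q is true, so q or (Dia p or Box Box q) is true.
    At s4: Dia p is true, Box Box q is false, so Dia p or Box Box q is true.
      At s4: Dia p requires p at some successor in {s0, s2, s3}.
        p holds at s0, so Dia p is true at s4.
      At s4: Box Box q requires Box q at every successor {s0, s2, s3}.
        Box q fails at s2, so Box Box q is false at s4.
Satisfying worlds: {s0, s1, s3, s4}

s0, s1, s3, s4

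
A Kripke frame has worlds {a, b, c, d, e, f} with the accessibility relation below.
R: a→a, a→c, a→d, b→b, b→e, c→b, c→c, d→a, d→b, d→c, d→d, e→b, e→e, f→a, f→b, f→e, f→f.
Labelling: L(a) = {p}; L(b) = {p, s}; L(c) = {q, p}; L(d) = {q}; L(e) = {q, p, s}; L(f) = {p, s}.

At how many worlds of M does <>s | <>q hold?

6

Let φ = <>s | <>q. Evaluate φ at each world:
  a (successors {a, c, d}): φ is true.
  b (successors {b, e}): φ is true.
  c (successors {b, c}): φ is true.
  d (successors {a, b, c, d}): φ is true.
  e (successors {b, e}): φ is true.
  f (successors {a, b, e, f}): φ is true.
For instance, at f:
  At f: <>s is true, <>q is true, so <>s | <>q is true.
    At f: <>s requires s at some successor in {a, b, e, f}.
      s holds at b, so <>s is true at f.
    At f: <>q requires q at some successor in {a, b, e, f}.
      q holds at e, so <>q is true at f.
Satisfying worlds: {a, b, c, d, e, f}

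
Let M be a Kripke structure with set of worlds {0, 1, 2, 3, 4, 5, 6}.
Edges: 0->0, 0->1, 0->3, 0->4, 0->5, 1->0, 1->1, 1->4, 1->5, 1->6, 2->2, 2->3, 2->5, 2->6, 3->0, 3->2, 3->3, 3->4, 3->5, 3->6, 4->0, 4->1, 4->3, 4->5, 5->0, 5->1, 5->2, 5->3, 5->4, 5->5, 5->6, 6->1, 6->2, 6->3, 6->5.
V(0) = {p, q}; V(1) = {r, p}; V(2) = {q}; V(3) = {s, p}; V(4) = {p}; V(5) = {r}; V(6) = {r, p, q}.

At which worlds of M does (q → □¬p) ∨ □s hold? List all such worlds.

Let φ = (q → □¬p) ∨ □s. Evaluate φ at each world:
  0 (successors {0, 1, 3, 4, 5}): φ is false.
  1 (successors {0, 1, 4, 5, 6}): φ is true.
  2 (successors {2, 3, 5, 6}): φ is false.
  3 (successors {0, 2, 3, 4, 5, 6}): φ is true.
  4 (successors {0, 1, 3, 5}): φ is true.
  5 (successors {0, 1, 2, 3, 4, 5, 6}): φ is true.
  6 (successors {1, 2, 3, 5}): φ is false.
For instance, at 2:
  At 2: q → □¬p is false, □s is false, so (q → □¬p) ∨ □s is false.
    At 2: q is true, □¬p is false, so q → □¬p is false.
      At 2: □¬p requires ¬p at every successor {2, 3, 5, 6}.
        ¬p fails at 3, so □¬p is false at 2.
    At 2: □s requires s at every successor {2, 3, 5, 6}.
      s fails at 2, so □s is false at 2.
Satisfying worlds: {1, 3, 4, 5}

1, 3, 4, 5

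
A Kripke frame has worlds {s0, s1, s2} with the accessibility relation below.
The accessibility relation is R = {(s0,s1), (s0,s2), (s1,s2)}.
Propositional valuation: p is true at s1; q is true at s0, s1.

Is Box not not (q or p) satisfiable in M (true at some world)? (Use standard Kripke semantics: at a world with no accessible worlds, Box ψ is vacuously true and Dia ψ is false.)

Let φ = Box not not (q or p). Evaluate φ at each world:
  s0 (successors {s1, s2}): φ is false.
  s1 (successors {s2}): φ is false.
  s2 (successors ∅): φ is true.
Detail at s2 (witness):
  At s2: no accessible worlds, so Box not not (q or p) holds vacuously.

Yes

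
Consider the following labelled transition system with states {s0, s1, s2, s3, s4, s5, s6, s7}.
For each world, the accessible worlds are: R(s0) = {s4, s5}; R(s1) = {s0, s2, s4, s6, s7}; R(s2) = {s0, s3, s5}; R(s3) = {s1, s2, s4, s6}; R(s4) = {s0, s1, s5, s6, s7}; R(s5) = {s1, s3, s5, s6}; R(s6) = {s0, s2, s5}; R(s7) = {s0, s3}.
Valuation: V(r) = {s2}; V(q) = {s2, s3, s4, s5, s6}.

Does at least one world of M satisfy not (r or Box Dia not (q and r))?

Let φ = not (r or Box Dia not (q and r)). Evaluate φ at each world:
  s0 (successors {s4, s5}): φ is false.
  s1 (successors {s0, s2, s4, s6, s7}): φ is false.
  s2 (successors {s0, s3, s5}): φ is false.
  s3 (successors {s1, s2, s4, s6}): φ is false.
  s4 (successors {s0, s1, s5, s6, s7}): φ is false.
  s5 (successors {s1, s3, s5, s6}): φ is false.
  s6 (successors {s0, s2, s5}): φ is false.
  s7 (successors {s0, s3}): φ is false.
For instance, at s2:
  At s2: r or Box Dia not (q and r) is true, so not (r or Box Dia not (q and r)) is false.
    At s2: r is true, Box Dia not (q and r) is true, so r or Box Dia not (q and r) is true.
      At s2: Box Dia not (q and r) requires Dia not (q and r) at every successor {s0, s3, s5}.
        At s0: Dia not (q and r) is true.
        At s3: Dia not (q and r) is true.
        At s5: Dia not (q and r) is true.
      So Box Dia not (q and r) is true at s2.

No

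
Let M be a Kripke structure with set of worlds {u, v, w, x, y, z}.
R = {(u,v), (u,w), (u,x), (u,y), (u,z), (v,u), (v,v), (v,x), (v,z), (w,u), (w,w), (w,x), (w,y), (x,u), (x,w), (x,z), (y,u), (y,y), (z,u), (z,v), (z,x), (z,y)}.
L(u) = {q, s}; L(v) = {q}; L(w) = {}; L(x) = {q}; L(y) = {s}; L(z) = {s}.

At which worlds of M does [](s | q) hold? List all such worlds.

v, y, z

Let φ = [](s | q). Evaluate φ at each world:
  u (successors {v, w, x, y, z}): φ is false.
  v (successors {u, v, x, z}): φ is true.
  w (successors {u, w, x, y}): φ is false.
  x (successors {u, w, z}): φ is false.
  y (successors {u, y}): φ is true.
  z (successors {u, v, x, y}): φ is true.
For instance, at v:
  At v: [](s | q) requires s | q at every successor {u, v, x, z}.
    At u: s | q is true.
    At v: s | q is true.
    At x: s | q is true.
    At z: s | q is true.
  So [](s | q) is true at v.
Satisfying worlds: {v, y, z}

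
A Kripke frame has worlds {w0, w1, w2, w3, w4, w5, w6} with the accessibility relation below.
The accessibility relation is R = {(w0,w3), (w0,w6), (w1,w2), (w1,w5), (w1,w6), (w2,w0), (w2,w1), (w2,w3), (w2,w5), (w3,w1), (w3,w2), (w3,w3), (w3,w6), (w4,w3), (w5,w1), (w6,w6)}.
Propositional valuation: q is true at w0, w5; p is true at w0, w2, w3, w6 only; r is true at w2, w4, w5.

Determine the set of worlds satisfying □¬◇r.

w6

Recall that □ψ holds at a world iff ψ holds at every accessible world, and ◇ψ holds iff ψ holds at some accessible world.
Let φ = □¬◇r. Evaluate φ at each world:
  w0 (successors {w3, w6}): φ is false.
  w1 (successors {w2, w5, w6}): φ is false.
  w2 (successors {w0, w1, w3, w5}): φ is false.
  w3 (successors {w1, w2, w3, w6}): φ is false.
  w4 (successors {w3}): φ is false.
  w5 (successors {w1}): φ is false.
  w6 (successors {w6}): φ is true.
For instance, at w6:
  At w6: □¬◇r requires ¬◇r at every successor {w6}.
      At w6: ◇r is false, so ¬◇r is true.
  So □¬◇r is true at w6.
Satisfying worlds: {w6}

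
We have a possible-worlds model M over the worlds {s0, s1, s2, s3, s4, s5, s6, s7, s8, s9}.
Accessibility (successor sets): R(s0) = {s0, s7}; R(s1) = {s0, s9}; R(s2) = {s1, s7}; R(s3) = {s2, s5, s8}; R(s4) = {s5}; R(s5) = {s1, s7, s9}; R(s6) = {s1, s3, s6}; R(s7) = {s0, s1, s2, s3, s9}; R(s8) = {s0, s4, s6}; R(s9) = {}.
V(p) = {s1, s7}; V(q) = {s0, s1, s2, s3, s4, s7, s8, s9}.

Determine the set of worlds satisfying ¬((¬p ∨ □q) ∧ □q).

Let φ = ¬((¬p ∨ □q) ∧ □q). Evaluate φ at each world:
  s0 (successors {s0, s7}): φ is false.
  s1 (successors {s0, s9}): φ is false.
  s2 (successors {s1, s7}): φ is false.
  s3 (successors {s2, s5, s8}): φ is true.
  s4 (successors {s5}): φ is true.
  s5 (successors {s1, s7, s9}): φ is false.
  s6 (successors {s1, s3, s6}): φ is true.
  s7 (successors {s0, s1, s2, s3, s9}): φ is false.
  s8 (successors {s0, s4, s6}): φ is true.
  s9 (successors ∅): φ is false.
For instance, at s1:
  At s1: (¬p ∨ □q) ∧ □q is true, so ¬((¬p ∨ □q) ∧ □q) is false.
    At s1: ¬p ∨ □q is true, □q is true, so (¬p ∨ □q) ∧ □q is true.
      At s1: ¬p is false, □q is true, so ¬p ∨ □q is true.
      At s1: □q requires q at every successor {s0, s9}.
        At s0: q is true.
        At s9: q is true.
      So □q is true at s1.
Satisfying worlds: {s3, s4, s6, s8}

s3, s4, s6, s8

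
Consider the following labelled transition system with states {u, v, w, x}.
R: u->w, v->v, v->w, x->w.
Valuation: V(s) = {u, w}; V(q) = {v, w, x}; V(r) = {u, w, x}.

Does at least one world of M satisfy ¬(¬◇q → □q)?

Let φ = ¬(¬◇q → □q). Evaluate φ at each world:
  u (successors {w}): φ is false.
  v (successors {v, w}): φ is false.
  w (successors ∅): φ is false.
  x (successors {w}): φ is false.
For instance, at x:
  At x: ¬◇q → □q is true, so ¬(¬◇q → □q) is false.
    At x: ¬◇q is false, □q is true, so ¬◇q → □q is true.
      At x: ◇q is true, so ¬◇q is false.
      At x: □q requires q at every successor {w}.
        At w: q is true.
      So □q is true at x.

No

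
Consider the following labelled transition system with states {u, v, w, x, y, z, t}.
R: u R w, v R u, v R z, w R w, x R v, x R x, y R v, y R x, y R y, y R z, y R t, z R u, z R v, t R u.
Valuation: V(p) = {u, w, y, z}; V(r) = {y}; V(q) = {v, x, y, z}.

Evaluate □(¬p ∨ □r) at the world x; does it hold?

Yes

At x: □(¬p ∨ □r) requires ¬p ∨ □r at every successor {v, x}.
    At v: ¬p is true, □r is false, so ¬p ∨ □r is true.
      At v: □r requires r at every successor {u, z}.
        r fails at u, so □r is false at v.
    At x: ¬p is true, □r is false, so ¬p ∨ □r is true.
      At x: □r requires r at every successor {v, x}.
        r fails at v, so □r is false at x.
So □(¬p ∨ □r) is true at x.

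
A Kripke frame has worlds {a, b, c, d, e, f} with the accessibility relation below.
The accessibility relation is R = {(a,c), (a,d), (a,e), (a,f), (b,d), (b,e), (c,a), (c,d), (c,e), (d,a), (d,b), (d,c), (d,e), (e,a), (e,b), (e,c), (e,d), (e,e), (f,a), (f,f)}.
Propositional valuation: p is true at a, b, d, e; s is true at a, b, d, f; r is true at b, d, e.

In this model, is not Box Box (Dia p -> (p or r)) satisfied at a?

Yes

At a: Box Box (Dia p -> (p or r)) is false, so not Box Box (Dia p -> (p or r)) is true.
  At a: Box Box (Dia p -> (p or r)) requires Box (Dia p -> (p or r)) at every successor {c, d, e, f}.
    Box (Dia p -> (p or r)) fails at d, so Box Box (Dia p -> (p or r)) is false at a.
      At d: Box (Dia p -> (p or r)) requires Dia p -> (p or r) at every successor {a, b, c, e}.
        Dia p -> (p or r) fails at c, so Box (Dia p -> (p or r)) is false at d.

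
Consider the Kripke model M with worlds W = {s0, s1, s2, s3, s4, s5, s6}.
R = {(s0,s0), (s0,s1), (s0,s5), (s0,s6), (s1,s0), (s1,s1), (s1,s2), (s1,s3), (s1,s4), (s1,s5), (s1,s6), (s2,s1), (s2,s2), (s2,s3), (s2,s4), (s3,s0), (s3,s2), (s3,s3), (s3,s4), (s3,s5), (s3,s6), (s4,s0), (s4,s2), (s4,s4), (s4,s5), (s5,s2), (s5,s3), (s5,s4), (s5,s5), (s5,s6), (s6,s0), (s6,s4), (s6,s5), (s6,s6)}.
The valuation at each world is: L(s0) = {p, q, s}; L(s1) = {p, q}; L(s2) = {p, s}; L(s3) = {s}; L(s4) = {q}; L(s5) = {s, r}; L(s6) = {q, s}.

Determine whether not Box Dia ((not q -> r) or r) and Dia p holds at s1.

No

At s1: not Box Dia ((not q -> r) or r) is false, Dia p is true, so not Box Dia ((not q -> r) or r) and Dia p is false.
  At s1: Box Dia ((not q -> r) or r) is true, so not Box Dia ((not q -> r) or r) is false.
    At s1: Box Dia ((not q -> r) or r) requires Dia ((not q -> r) or r) at every successor {s0, s1, s2, s3, s4, s5, s6}.
      At s0: Dia ((not q -> r) or r) is true.
      At s1: Dia ((not q -> r) or r) is true.
      At s2: Dia ((not q -> r) or r) is true.
      At s3: Dia ((not q -> r) or r) is true.
      At s4: Dia ((not q -> r) or r) is true.
      At s5: Dia ((not q -> r) or r) is true.
      At s6: Dia ((not q -> r) or r) is true.
    So Box Dia ((not q -> r) or r) is true at s1.
  At s1: Dia p requires p at some successor in {s0, s1, s2, s3, s4, s5, s6}.
    p holds at s0, so Dia p is true at s1.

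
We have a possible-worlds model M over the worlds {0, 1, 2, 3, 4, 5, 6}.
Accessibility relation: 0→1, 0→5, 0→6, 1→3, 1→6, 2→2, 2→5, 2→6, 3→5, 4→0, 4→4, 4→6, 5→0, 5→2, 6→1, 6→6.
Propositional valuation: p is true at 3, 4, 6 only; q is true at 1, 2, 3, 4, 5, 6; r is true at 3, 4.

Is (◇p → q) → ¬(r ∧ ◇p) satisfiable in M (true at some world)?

Yes

Recall that ◇ψ holds at a world iff ψ holds at some accessible world.
Let φ = (◇p → q) → ¬(r ∧ ◇p). Evaluate φ at each world:
  0 (successors {1, 5, 6}): φ is true.
  1 (successors {3, 6}): φ is true.
  2 (successors {2, 5, 6}): φ is true.
  3 (successors {5}): φ is true.
  4 (successors {0, 4, 6}): φ is false.
  5 (successors {0, 2}): φ is true.
  6 (successors {1, 6}): φ is true.
Detail at 0 (witness):
  At 0: ◇p → q is false, ¬(r ∧ ◇p) is true, so (◇p → q) → ¬(r ∧ ◇p) is true.
    At 0: ◇p is true, q is false, so ◇p → q is false.
      At 0: ◇p requires p at some successor in {1, 5, 6}.
        p holds at 6, so ◇p is true at 0.
    At 0: r ∧ ◇p is false, so ¬(r ∧ ◇p) is true.
      At 0: r is false, ◇p is true, so r ∧ ◇p is false.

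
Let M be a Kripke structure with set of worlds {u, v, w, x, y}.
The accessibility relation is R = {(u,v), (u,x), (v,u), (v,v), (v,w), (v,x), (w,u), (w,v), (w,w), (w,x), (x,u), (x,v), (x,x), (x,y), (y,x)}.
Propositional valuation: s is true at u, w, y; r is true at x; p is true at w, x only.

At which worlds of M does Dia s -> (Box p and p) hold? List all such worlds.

Let φ = Dia s -> (Box p and p). Evaluate φ at each world:
  u (successors {v, x}): φ is true.
  v (successors {u, v, w, x}): φ is false.
  w (successors {u, v, w, x}): φ is false.
  x (successors {u, v, x, y}): φ is false.
  y (successors {x}): φ is true.
For instance, at x:
  At x: Dia s is true, Box p and p is false, so Dia s -> (Box p and p) is false.
    At x: Dia s requires s at some successor in {u, v, x, y}.
      s holds at u, so Dia s is true at x.
    At x: Box p is false, p is true, so Box p and p is false.
      At x: Box p requires p at every successor {u, v, x, y}.
        p fails at u, so Box p is false at x.
Satisfying worlds: {u, y}

u, y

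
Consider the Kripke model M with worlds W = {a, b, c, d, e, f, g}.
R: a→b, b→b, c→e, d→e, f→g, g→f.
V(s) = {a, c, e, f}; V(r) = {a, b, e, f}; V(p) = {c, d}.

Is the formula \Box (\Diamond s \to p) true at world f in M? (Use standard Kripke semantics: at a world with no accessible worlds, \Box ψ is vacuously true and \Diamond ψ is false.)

No

At f: \Box (\Diamond s \to p) requires \Diamond s \to p at every successor {g}.
  \Diamond s \to p fails at g, so \Box (\Diamond s \to p) is false at f.
    At g: \Diamond s is true, p is false, so \Diamond s \to p is false.
      At g: \Diamond s requires s at some successor in {f}.
        s holds at f, so \Diamond s is true at g.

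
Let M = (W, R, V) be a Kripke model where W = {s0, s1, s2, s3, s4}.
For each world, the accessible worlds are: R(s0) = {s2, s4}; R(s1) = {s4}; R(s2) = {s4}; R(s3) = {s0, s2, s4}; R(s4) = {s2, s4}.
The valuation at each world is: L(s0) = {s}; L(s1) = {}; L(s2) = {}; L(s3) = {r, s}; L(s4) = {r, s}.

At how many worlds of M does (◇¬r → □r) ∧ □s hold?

2

Let φ = (◇¬r → □r) ∧ □s. Evaluate φ at each world:
  s0 (successors {s2, s4}): φ is false.
  s1 (successors {s4}): φ is true.
  s2 (successors {s4}): φ is true.
  s3 (successors {s0, s2, s4}): φ is false.
  s4 (successors {s2, s4}): φ is false.
For instance, at s2:
  At s2: ◇¬r → □r is true, □s is true, so (◇¬r → □r) ∧ □s is true.
    At s2: ◇¬r is false, □r is true, so ◇¬r → □r is true.
      At s2: ◇¬r requires ¬r at some successor in {s4}.
        At s4: ¬r is false.
      So ◇¬r is false at s2.
      At s2: □r requires r at every successor {s4}.
        At s4: r is true.
      So □r is true at s2.
    At s2: □s requires s at every successor {s4}.
      At s4: s is true.
    So □s is true at s2.
Satisfying worlds: {s1, s2}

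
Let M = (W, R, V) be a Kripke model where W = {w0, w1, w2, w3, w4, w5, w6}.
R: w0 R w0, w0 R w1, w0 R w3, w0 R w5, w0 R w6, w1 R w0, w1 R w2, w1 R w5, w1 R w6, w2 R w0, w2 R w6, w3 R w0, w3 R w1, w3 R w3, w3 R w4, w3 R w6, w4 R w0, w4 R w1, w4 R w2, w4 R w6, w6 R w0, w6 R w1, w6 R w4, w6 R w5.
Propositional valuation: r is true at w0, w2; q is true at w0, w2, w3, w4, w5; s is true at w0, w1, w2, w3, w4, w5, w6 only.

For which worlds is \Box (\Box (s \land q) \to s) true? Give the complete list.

w0, w1, w2, w3, w4, w5, w6

Let φ = \Box (\Box (s \land q) \to s). Evaluate φ at each world:
  w0 (successors {w0, w1, w3, w5, w6}): φ is true.
  w1 (successors {w0, w2, w5, w6}): φ is true.
  w2 (successors {w0, w6}): φ is true.
  w3 (successors {w0, w1, w3, w4, w6}): φ is true.
  w4 (successors {w0, w1, w2, w6}): φ is true.
  w5 (successors ∅): φ is true.
  w6 (successors {w0, w1, w4, w5}): φ is true.
For instance, at w4:
  At w4: \Box (\Box (s \land q) \to s) requires \Box (s \land q) \to s at every successor {w0, w1, w2, w6}.
    At w0: \Box (s \land q) \to s is true.
    At w1: \Box (s \land q) \to s is true.
    At w2: \Box (s \land q) \to s is true.
    At w6: \Box (s \land q) \to s is true.
  So \Box (\Box (s \land q) \to s) is true at w4.
Satisfying worlds: {w0, w1, w2, w3, w4, w5, w6}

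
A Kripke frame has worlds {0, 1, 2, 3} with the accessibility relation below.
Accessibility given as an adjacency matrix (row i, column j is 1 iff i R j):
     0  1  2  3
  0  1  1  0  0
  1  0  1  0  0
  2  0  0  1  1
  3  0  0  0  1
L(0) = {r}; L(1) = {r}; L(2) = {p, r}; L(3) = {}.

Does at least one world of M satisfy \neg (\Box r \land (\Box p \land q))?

Let φ = \neg (\Box r \land (\Box p \land q)). Evaluate φ at each world:
  0 (successors {0, 1}): φ is true.
  1 (successors {1}): φ is true.
  2 (successors {2, 3}): φ is true.
  3 (successors {3}): φ is true.
Detail at 0 (witness):
  At 0: \Box r \land (\Box p \land q) is false, so \neg (\Box r \land (\Box p \land q)) is true.
    At 0: \Box r is true, \Box p \land q is false, so \Box r \land (\Box p \land q) is false.
      At 0: \Box r requires r at every successor {0, 1}.
        At 0: r is true.
        At 1: r is true.
      So \Box r is true at 0.
      At 0: \Box p is false, q is false, so \Box p \land q is false.

Yes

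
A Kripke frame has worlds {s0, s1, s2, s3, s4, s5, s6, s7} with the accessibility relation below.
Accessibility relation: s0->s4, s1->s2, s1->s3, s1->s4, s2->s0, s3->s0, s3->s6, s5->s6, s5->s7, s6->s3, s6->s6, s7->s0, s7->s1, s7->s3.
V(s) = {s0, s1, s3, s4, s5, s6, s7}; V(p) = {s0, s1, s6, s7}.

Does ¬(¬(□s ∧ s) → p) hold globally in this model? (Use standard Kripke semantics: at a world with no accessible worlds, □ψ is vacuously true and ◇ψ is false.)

No

Let φ = ¬(¬(□s ∧ s) → p). Evaluate φ at each world:
  s0 (successors {s4}): φ is false.
  s1 (successors {s2, s3, s4}): φ is false.
  s2 (successors {s0}): φ is true.
  s3 (successors {s0, s6}): φ is false.
  s4 (successors ∅): φ is false.
  s5 (successors {s6, s7}): φ is false.
  s6 (successors {s3, s6}): φ is false.
  s7 (successors {s0, s1, s3}): φ is false.
Detail at s0 (counterexample):
  At s0: ¬(□s ∧ s) → p is true, so ¬(¬(□s ∧ s) → p) is false.
    At s0: ¬(□s ∧ s) is false, p is true, so ¬(□s ∧ s) → p is true.
      At s0: □s ∧ s is true, so ¬(□s ∧ s) is false.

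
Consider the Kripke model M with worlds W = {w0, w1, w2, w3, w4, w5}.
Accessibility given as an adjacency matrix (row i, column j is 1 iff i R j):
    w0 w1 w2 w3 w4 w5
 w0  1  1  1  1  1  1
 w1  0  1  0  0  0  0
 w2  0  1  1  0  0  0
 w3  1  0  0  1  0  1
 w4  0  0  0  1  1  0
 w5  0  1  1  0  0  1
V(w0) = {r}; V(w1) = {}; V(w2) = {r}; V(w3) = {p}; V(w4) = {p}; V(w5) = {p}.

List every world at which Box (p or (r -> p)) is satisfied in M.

w1, w4

Let φ = Box (p or (r -> p)). Evaluate φ at each world:
  w0 (successors {w0, w1, w2, w3, w4, w5}): φ is false.
  w1 (successors {w1}): φ is true.
  w2 (successors {w1, w2}): φ is false.
  w3 (successors {w0, w3, w5}): φ is false.
  w4 (successors {w3, w4}): φ is true.
  w5 (successors {w1, w2, w5}): φ is false.
For instance, at w4:
  At w4: Box (p or (r -> p)) requires p or (r -> p) at every successor {w3, w4}.
    At w3: p or (r -> p) is true.
    At w4: p or (r -> p) is true.
  So Box (p or (r -> p)) is true at w4.
Satisfying worlds: {w1, w4}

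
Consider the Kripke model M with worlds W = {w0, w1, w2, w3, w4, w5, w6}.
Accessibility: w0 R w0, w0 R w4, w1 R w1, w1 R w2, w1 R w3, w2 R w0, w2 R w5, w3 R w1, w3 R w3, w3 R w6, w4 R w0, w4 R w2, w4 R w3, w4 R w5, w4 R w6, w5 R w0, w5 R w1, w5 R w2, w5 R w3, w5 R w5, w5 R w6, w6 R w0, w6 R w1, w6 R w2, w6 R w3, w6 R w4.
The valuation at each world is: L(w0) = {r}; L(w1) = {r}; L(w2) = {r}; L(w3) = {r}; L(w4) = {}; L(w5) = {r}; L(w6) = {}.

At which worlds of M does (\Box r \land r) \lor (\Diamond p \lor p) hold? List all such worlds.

w1, w2

Let φ = (\Box r \land r) \lor (\Diamond p \lor p). Evaluate φ at each world:
  w0 (successors {w0, w4}): φ is false.
  w1 (successors {w1, w2, w3}): φ is true.
  w2 (successors {w0, w5}): φ is true.
  w3 (successors {w1, w3, w6}): φ is false.
  w4 (successors {w0, w2, w3, w5, w6}): φ is false.
  w5 (successors {w0, w1, w2, w3, w5, w6}): φ is false.
  w6 (successors {w0, w1, w2, w3, w4}): φ is false.
For instance, at w4:
  At w4: \Box r \land r is false, \Diamond p \lor p is false, so (\Box r \land r) \lor (\Diamond p \lor p) is false.
    At w4: \Box r is false, r is false, so \Box r \land r is false.
      At w4: \Box r requires r at every successor {w0, w2, w3, w5, w6}.
        r fails at w6, so \Box r is false at w4.
    At w4: \Diamond p is false, p is false, so \Diamond p \lor p is false.
      At w4: \Diamond p requires p at some successor in {w0, w2, w3, w5, w6}.
        At w0: p is false.
        At w2: p is false.
        At w3: p is false.
        At w5: p is false.
        At w6: p is false.
      So \Diamond p is false at w4.
Satisfying worlds: {w1, w2}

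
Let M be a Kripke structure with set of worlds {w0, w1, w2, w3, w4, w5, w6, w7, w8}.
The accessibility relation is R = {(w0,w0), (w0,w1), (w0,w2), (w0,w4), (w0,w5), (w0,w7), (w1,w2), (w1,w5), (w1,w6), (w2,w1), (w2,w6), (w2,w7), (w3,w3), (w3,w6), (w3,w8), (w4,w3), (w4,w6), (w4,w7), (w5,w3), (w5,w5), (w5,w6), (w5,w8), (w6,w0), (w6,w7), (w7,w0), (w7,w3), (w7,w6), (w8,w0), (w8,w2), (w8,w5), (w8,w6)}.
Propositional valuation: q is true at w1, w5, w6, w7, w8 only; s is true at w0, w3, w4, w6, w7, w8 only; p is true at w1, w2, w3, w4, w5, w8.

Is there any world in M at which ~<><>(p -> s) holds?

Let φ = ~<><>(p -> s). Evaluate φ at each world:
  w0 (successors {w0, w1, w2, w4, w5, w7}): φ is false.
  w1 (successors {w2, w5, w6}): φ is false.
  w2 (successors {w1, w6, w7}): φ is false.
  w3 (successors {w3, w6, w8}): φ is false.
  w4 (successors {w3, w6, w7}): φ is false.
  w5 (successors {w3, w5, w6, w8}): φ is false.
  w6 (successors {w0, w7}): φ is false.
  w7 (successors {w0, w3, w6}): φ is false.
  w8 (successors {w0, w2, w5, w6}): φ is false.
For instance, at w2:
  At w2: <><>(p -> s) is true, so ~<><>(p -> s) is false.
    At w2: <><>(p -> s) requires <>(p -> s) at some successor in {w1, w6, w7}.
      <>(p -> s) holds at w1, so <><>(p -> s) is true at w2.

No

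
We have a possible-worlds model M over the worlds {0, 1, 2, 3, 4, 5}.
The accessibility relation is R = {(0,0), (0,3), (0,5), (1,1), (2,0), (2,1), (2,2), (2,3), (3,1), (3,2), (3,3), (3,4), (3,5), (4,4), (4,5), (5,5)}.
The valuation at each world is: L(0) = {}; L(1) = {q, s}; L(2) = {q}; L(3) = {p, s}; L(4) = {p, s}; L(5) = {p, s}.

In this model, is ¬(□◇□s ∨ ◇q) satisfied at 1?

No

Recall that □ψ holds at a world iff ψ holds at every accessible world, and ◇ψ holds iff ψ holds at some accessible world.
At 1: □◇□s ∨ ◇q is true, so ¬(□◇□s ∨ ◇q) is false.
  At 1: □◇□s is true, ◇q is true, so □◇□s ∨ ◇q is true.
    At 1: □◇□s requires ◇□s at every successor {1}.
      At 1: ◇□s is true.
    So □◇□s is true at 1.
    At 1: ◇q requires q at some successor in {1}.
      q holds at 1, so ◇q is true at 1.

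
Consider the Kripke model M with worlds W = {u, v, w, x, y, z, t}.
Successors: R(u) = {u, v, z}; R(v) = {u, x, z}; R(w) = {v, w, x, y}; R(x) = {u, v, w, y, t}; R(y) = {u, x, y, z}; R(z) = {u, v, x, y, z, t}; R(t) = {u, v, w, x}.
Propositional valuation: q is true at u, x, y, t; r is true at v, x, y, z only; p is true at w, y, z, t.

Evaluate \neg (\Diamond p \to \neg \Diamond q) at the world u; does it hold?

Yes

At u: \Diamond p \to \neg \Diamond q is false, so \neg (\Diamond p \to \neg \Diamond q) is true.
  At u: \Diamond p is true, \neg \Diamond q is false, so \Diamond p \to \neg \Diamond q is false.
    At u: \Diamond p requires p at some successor in {u, v, z}.
      p holds at z, so \Diamond p is true at u.
    At u: \Diamond q is true, so \neg \Diamond q is false.
      At u: \Diamond q requires q at some successor in {u, v, z}.
        q holds at u, so \Diamond q is true at u.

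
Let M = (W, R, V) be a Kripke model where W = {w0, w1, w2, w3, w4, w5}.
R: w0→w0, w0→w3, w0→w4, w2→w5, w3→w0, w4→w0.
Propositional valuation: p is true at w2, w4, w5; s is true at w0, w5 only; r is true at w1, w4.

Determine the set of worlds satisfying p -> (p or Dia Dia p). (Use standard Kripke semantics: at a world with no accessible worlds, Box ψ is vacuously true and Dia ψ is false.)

w0, w1, w2, w3, w4, w5

Recall that Dia ψ holds at a world iff ψ holds at some accessible world.
Let φ = p -> (p or Dia Dia p). Evaluate φ at each world:
  w0 (successors {w0, w3, w4}): φ is true.
  w1 (successors ∅): φ is true.
  w2 (successors {w5}): φ is true.
  w3 (successors {w0}): φ is true.
  w4 (successors {w0}): φ is true.
  w5 (successors ∅): φ is true.
For instance, at w3:
  At w3: p is false, p or Dia Dia p is true, so p -> (p or Dia Dia p) is true.
    At w3: p is false, Dia Dia p is true, so p or Dia Dia p is true.
      At w3: Dia Dia p requires Dia p at some successor in {w0}.
        Dia p holds at w0, so Dia Dia p is true at w3.
Satisfying worlds: {w0, w1, w2, w3, w4, w5}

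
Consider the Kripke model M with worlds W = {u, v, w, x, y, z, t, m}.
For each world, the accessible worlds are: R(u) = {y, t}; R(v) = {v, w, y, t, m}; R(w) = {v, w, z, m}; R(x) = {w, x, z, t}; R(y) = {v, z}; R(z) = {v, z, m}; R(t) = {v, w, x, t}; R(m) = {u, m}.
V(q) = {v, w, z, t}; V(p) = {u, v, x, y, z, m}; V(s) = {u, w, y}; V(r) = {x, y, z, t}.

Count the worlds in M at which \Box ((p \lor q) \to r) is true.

Recall that \Box ψ holds at a world iff ψ holds at every accessible world, and \Diamond ψ holds iff ψ holds at some accessible world.
Let φ = \Box ((p \lor q) \to r). Evaluate φ at each world:
  u (successors {y, t}): φ is true.
  v (successors {v, w, y, t, m}): φ is false.
  w (successors {v, w, z, m}): φ is false.
  x (successors {w, x, z, t}): φ is false.
  y (successors {v, z}): φ is false.
  z (successors {v, z, m}): φ is false.
  t (successors {v, w, x, t}): φ is false.
  m (successors {u, m}): φ is false.
For instance, at w:
  At w: \Box ((p \lor q) \to r) requires (p \lor q) \to r at every successor {v, w, z, m}.
    (p \lor q) \to r fails at v, so \Box ((p \lor q) \to r) is false at w.
Satisfying worlds: {u}

1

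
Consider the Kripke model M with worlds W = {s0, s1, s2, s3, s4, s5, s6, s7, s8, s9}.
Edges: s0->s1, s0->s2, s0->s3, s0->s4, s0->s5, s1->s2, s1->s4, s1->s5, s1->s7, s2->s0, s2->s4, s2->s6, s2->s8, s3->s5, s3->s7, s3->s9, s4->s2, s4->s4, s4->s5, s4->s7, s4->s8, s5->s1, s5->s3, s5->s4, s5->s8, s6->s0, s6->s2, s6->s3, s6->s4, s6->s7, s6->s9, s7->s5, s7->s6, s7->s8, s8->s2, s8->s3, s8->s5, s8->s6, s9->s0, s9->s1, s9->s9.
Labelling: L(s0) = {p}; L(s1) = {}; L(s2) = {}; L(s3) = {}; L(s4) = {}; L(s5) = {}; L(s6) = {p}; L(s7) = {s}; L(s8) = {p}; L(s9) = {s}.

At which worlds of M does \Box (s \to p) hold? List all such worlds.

s0, s2, s5, s7, s8

Let φ = \Box (s \to p). Evaluate φ at each world:
  s0 (successors {s1, s2, s3, s4, s5}): φ is true.
  s1 (successors {s2, s4, s5, s7}): φ is false.
  s2 (successors {s0, s4, s6, s8}): φ is true.
  s3 (successors {s5, s7, s9}): φ is false.
  s4 (successors {s2, s4, s5, s7, s8}): φ is false.
  s5 (successors {s1, s3, s4, s8}): φ is true.
  s6 (successors {s0, s2, s3, s4, s7, s9}): φ is false.
  s7 (successors {s5, s6, s8}): φ is true.
  s8 (successors {s2, s3, s5, s6}): φ is true.
  s9 (successors {s0, s1, s9}): φ is false.
For instance, at s7:
  At s7: \Box (s \to p) requires s \to p at every successor {s5, s6, s8}.
    At s5: s \to p is true.
    At s6: s \to p is true.
    At s8: s \to p is true.
  So \Box (s \to p) is true at s7.
Satisfying worlds: {s0, s2, s5, s7, s8}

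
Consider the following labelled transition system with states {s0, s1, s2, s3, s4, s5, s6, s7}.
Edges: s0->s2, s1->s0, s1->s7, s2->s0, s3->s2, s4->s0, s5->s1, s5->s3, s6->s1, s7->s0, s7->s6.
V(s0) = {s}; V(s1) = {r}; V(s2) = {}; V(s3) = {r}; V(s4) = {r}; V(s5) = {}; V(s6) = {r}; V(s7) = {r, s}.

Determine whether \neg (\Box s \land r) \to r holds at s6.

Yes

At s6: \neg (\Box s \land r) is true, r is true, so \neg (\Box s \land r) \to r is true.
  At s6: \Box s \land r is false, so \neg (\Box s \land r) is true.
    At s6: \Box s is false, r is true, so \Box s \land r is false.
      At s6: \Box s requires s at every successor {s1}.
        s fails at s1, so \Box s is false at s6.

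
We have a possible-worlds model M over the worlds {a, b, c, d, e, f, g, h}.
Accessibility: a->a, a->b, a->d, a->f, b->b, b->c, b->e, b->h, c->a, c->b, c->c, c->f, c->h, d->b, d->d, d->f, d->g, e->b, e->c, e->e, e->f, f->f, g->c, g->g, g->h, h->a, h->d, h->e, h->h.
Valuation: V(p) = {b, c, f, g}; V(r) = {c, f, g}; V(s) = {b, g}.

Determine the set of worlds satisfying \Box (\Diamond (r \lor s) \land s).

none

Recall that \Box ψ holds at a world iff ψ holds at every accessible world, and \Diamond ψ holds iff ψ holds at some accessible world.
Let φ = \Box (\Diamond (r \lor s) \land s). Evaluate φ at each world:
  a (successors {a, b, d, f}): φ is false.
  b (successors {b, c, e, h}): φ is false.
  c (successors {a, b, c, f, h}): φ is false.
  d (successors {b, d, f, g}): φ is false.
  e (successors {b, c, e, f}): φ is false.
  f (successors {f}): φ is false.
  g (successors {c, g, h}): φ is false.
  h (successors {a, d, e, h}): φ is false.
For instance, at g:
  At g: \Box (\Diamond (r \lor s) \land s) requires \Diamond (r \lor s) \land s at every successor {c, g, h}.
    \Diamond (r \lor s) \land s fails at c, so \Box (\Diamond (r \lor s) \land s) is false at g.
      At c: \Diamond (r \lor s) is true, s is false, so \Diamond (r \lor s) \land s is false.
Satisfying worlds: none.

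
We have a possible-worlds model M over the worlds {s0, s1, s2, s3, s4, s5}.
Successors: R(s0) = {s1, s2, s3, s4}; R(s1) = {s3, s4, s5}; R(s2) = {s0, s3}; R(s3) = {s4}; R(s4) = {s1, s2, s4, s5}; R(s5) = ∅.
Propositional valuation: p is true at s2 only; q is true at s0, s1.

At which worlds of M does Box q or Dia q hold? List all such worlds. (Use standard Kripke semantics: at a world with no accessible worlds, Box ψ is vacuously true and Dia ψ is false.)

Recall that Box ψ holds at a world iff ψ holds at every accessible world, and Dia ψ holds iff ψ holds at some accessible world.
Let φ = Box q or Dia q. Evaluate φ at each world:
  s0 (successors {s1, s2, s3, s4}): φ is true.
  s1 (successors {s3, s4, s5}): φ is false.
  s2 (successors {s0, s3}): φ is true.
  s3 (successors {s4}): φ is false.
  s4 (successors {s1, s2, s4, s5}): φ is true.
  s5 (successors ∅): φ is true.
For instance, at s4:
  At s4: Box q is false, Dia q is true, so Box q or Dia q is true.
    At s4: Box q requires q at every successor {s1, s2, s4, s5}.
      q fails at s2, so Box q is false at s4.
    At s4: Dia q requires q at some successor in {s1, s2, s4, s5}.
      q holds at s1, so Dia q is true at s4.
Satisfying worlds: {s0, s2, s4, s5}

s0, s2, s4, s5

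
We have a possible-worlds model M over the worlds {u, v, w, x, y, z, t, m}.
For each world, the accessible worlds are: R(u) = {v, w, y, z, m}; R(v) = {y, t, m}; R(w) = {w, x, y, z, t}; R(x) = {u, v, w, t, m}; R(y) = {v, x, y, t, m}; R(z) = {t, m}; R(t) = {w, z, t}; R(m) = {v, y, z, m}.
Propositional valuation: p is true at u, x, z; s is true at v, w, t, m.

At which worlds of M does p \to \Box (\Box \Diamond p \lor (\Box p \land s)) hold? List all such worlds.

v, w, y, t, m

Let φ = p \to \Box (\Box \Diamond p \lor (\Box p \land s)). Evaluate φ at each world:
  u (successors {v, w, y, z, m}): φ is false.
  v (successors {y, t, m}): φ is true.
  w (successors {w, x, y, z, t}): φ is true.
  x (successors {u, v, w, t, m}): φ is false.
  y (successors {v, x, y, t, m}): φ is true.
  z (successors {t, m}): φ is false.
  t (successors {w, z, t}): φ is true.
  m (successors {v, y, z, m}): φ is true.
For instance, at w:
  At w: p is false, \Box (\Box \Diamond p \lor (\Box p \land s)) is false, so p \to \Box (\Box \Diamond p \lor (\Box p \land s)) is true.
    At w: \Box (\Box \Diamond p \lor (\Box p \land s)) requires \Box \Diamond p \lor (\Box p \land s) at every successor {w, x, y, z, t}.
      \Box \Diamond p \lor (\Box p \land s) fails at w, so \Box (\Box \Diamond p \lor (\Box p \land s)) is false at w.
Satisfying worlds: {v, w, y, t, m}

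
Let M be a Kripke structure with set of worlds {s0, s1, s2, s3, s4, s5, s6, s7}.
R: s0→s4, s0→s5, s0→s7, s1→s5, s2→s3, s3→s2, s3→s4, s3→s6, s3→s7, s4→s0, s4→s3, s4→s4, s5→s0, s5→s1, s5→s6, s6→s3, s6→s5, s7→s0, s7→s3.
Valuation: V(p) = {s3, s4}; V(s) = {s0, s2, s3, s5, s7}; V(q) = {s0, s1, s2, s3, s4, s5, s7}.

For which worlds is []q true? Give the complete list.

Let φ = []q. Evaluate φ at each world:
  s0 (successors {s4, s5, s7}): φ is true.
  s1 (successors {s5}): φ is true.
  s2 (successors {s3}): φ is true.
  s3 (successors {s2, s4, s6, s7}): φ is false.
  s4 (successors {s0, s3, s4}): φ is true.
  s5 (successors {s0, s1, s6}): φ is false.
  s6 (successors {s3, s5}): φ is true.
  s7 (successors {s0, s3}): φ is true.
For instance, at s2:
  At s2: []q requires q at every successor {s3}.
    At s3: q is true.
  So []q is true at s2.
Satisfying worlds: {s0, s1, s2, s4, s6, s7}

s0, s1, s2, s4, s6, s7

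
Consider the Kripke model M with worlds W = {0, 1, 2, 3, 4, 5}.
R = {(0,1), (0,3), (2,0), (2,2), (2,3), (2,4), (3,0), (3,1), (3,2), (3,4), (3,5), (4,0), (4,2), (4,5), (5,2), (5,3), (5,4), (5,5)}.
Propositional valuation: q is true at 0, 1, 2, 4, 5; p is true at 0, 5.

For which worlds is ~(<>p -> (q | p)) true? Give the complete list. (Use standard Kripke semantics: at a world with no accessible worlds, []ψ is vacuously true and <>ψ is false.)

Let φ = ~(<>p -> (q | p)). Evaluate φ at each world:
  0 (successors {1, 3}): φ is false.
  1 (successors ∅): φ is false.
  2 (successors {0, 2, 3, 4}): φ is false.
  3 (successors {0, 1, 2, 4, 5}): φ is true.
  4 (successors {0, 2, 5}): φ is false.
  5 (successors {2, 3, 4, 5}): φ is false.
For instance, at 3:
  At 3: <>p -> (q | p) is false, so ~(<>p -> (q | p)) is true.
    At 3: <>p is true, q | p is false, so <>p -> (q | p) is false.
      At 3: <>p requires p at some successor in {0, 1, 2, 4, 5}.
        p holds at 0, so <>p is true at 3.
Satisfying worlds: {3}

3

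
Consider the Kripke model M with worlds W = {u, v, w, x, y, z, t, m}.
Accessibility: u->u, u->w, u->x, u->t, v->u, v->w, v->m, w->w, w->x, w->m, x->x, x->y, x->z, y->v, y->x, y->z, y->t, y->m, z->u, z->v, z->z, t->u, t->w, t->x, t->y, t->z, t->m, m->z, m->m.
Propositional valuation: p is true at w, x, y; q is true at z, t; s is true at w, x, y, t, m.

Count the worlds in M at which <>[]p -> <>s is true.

8

Let φ = <>[]p -> <>s. Evaluate φ at each world:
  u (successors {u, w, x, t}): φ is true.
  v (successors {u, w, m}): φ is true.
  w (successors {w, x, m}): φ is true.
  x (successors {x, y, z}): φ is true.
  y (successors {v, x, z, t, m}): φ is true.
  z (successors {u, v, z}): φ is true.
  t (successors {u, w, x, y, z, m}): φ is true.
  m (successors {z, m}): φ is true.
For instance, at u:
  At u: <>[]p is false, <>s is true, so <>[]p -> <>s is true.
    At u: <>[]p requires []p at some successor in {u, w, x, t}.
      At u: []p is false.
      At w: []p is false.
      At x: []p is false.
      At t: []p is false.
    So <>[]p is false at u.
    At u: <>s requires s at some successor in {u, w, x, t}.
      s holds at w, so <>s is true at u.
Satisfying worlds: {u, v, w, x, y, z, t, m}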